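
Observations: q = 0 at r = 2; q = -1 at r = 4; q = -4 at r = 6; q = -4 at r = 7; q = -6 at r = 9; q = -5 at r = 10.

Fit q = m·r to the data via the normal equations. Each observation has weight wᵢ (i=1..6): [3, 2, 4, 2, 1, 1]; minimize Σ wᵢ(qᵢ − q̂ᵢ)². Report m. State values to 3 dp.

m = -0.565

Setting ∂/∂m … = 0 gives: 467·m = -264.
Hence m = -264 / 467 ≈ -0.56531.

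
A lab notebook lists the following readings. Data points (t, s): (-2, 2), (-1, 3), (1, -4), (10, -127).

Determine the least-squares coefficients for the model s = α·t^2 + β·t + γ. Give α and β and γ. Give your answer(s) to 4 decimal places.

α = -0.9710, β = -3.0176, γ = 0.2679

Sums needed: Σt^2·t^2 = 10018, Σt^2·t = 992, Σt^2 = 106, Σt·t = 106, Σt = 8, Σ1 = 4.
Right-hand side: Σt^2·s = -12693, Σt·s = -1281, Σs = -126.
MᵀM·[α, β, γ]ᵀ = Mᵀs becomes [[10018, 992, 106]; [992, 106, 8]; [106, 8, 4]]·[α, β, γ]ᵀ = [-12693, -1281, -126]ᵀ.
Row-reducing yields α = -436/449, β = -13549/4490, γ = 1203/4490.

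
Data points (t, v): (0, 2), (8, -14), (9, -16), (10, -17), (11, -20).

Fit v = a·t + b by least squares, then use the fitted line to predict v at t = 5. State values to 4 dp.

v̂ = -7.8808

From the data, Σt·t = 366, Σt = 38, Σ1 = 5.
For Aᵀv: Σt·v = -646, Σv = -65.
Eliminating b: 5·(row 1) − 38·(row 2) gives 386·a = 5·(-646) − 38·(-65) = -760, so a = -380/193.
Then b = ((-65) − 38·(-380/193))/5 = 379/193.
At t = 5: v̂ = (-380/193)·(5) + (379/193)·(1) = -1521/193.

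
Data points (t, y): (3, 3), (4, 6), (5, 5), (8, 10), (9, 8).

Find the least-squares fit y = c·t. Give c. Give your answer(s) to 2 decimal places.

Compute the Gram sums: Σt·t = 195.
For Xᵀy: Σt·y = 210.
c = 210/195 = 1.07692.

c = 1.08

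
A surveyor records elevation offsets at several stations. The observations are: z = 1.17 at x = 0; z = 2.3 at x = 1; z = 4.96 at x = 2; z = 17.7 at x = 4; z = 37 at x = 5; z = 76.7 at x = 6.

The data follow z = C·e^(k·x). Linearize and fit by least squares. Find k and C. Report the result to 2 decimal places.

k = 0.69, C = 1.17

Linearized form: ln z = k·x + ln C. From the 6 transformed points,
Σx = 18.0000, Σ(x)² = 82.0000, Σln z = 13.4157, Σx·ln z = 59.6240.
Equations: 82.0000·k + 18.0000·ln C = 59.6240;  18.0000·k + 6·ln C = 13.4157.
Slope k = (n·Σx·ln z − Σx·Σln z)/(n·Σ(x)² − (Σx)²) = (6·59.6240 − 18.0000·13.4157)/168.0000 = 0.69203; ln C = (Σln z − k·Σx)/n = 0.15986, so C = exp(0.15986) = 1.17334.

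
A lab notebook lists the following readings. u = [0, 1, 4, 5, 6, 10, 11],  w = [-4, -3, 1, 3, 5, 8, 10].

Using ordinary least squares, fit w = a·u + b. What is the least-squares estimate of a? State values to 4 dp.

Normal-equation sums: Σu·u = 299, Σu = 37, Σ1 = 7.
Right-hand side: Σu·w = 236, Σw = 20.
So AᵀA·[a, b]ᵀ = Aᵀw: [[299, 37]; [37, 7]]·[a, b]ᵀ = [236, 20]ᵀ.
Δ = 299·7 − 37² = 724.
a = (236·7 − 37·20)/724 = 228/181; b = (299·20 − 37·236)/724 = -688/181.

a = 1.2597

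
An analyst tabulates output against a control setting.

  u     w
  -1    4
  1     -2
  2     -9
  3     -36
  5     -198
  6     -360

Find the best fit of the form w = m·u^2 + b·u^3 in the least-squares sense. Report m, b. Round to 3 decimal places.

m = 2.037, b = -2.003

The normal equations are: 2020·m + 11176·b = -18268;  11176·m + 63076·b = -103560.
(Σu^2·u^2 = 2020, Σu^2·u^3 = 11176, Σu^3·u^3 = 63076, Σu^2·w = -18268, Σu^3·w = -103560.)
Eliminating b: 63076·(row 1) − 11176·(row 2) gives 2510544·m = 63076·(-18268) − 11176·(-103560) = 5114192, so m = 319637/156909.
Then b = ((-103560) − 11176·(319637/156909))/63076 = -314252/156909.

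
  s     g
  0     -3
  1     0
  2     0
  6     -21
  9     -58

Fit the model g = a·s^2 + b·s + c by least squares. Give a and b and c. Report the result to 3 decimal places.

a = -1.053, b = 3.309, c = -2.620

With design matrix M, MᵀM = [[7874, 954, 122]; [954, 122, 18]; [122, 18, 5]] and Mᵀg = [-5454, -648, -82]ᵀ.
Solving the 3×3 system (Gaussian elimination) gives a = -139/132, b = 1893/572, c = -1124/429.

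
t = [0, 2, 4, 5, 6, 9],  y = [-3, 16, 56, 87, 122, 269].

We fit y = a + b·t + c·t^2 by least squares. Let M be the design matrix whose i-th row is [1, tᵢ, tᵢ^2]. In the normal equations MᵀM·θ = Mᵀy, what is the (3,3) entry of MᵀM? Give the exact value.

Row 3 ↔ basis t^2, column 3 ↔ basis t^2, so (MᵀM)_{3,3} = Σᵢ (t^2)·(t^2) = (0)·(0) + (4)·(4) + (16)·(16) + (25)·(25) + (36)·(36) + (81)·(81) = 8754.

8754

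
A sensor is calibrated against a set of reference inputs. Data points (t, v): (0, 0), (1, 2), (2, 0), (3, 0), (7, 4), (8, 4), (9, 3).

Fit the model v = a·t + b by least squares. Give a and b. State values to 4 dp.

a = 0.4191, b = 0.0612

Setting ∂/∂a … = 0 gives: 208·a + 30·b = 89;  30·a + 7·b = 13.
det = 208·7 − 30² = 556.
a = (89·7 − 30·13)/556 = 233/556; b = (208·13 − 30·89)/556 = 17/278.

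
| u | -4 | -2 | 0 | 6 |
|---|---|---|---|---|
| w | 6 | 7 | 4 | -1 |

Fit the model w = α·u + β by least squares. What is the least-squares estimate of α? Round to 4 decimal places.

α = -0.7857

The normal equations are: 56·α + 0·β = -44;  0·α + 4·β = 16.
Eliminating β: 4·(row 1) − 0·(row 2) gives 224·α = 4·(-44) − 0·16 = -176, so α = -11/14.
Then β = (16 − 0·(-11/14))/4 = 4.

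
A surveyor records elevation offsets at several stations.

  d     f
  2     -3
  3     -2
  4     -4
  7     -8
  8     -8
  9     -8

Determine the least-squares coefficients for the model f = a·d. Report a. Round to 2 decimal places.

Sums needed: Σd·d = 223.
And Σd·f = -220.
Hence a = -220 / 223 ≈ -0.986547.

a = -0.99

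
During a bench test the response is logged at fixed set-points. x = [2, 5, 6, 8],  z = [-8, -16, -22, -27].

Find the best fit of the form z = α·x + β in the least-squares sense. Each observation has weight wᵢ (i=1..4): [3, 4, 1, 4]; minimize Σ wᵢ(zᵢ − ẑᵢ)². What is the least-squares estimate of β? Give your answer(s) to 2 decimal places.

β = -1.03

From the data, Σwᵢ·x·x = 404, Σwᵢ·x = 64, Σwᵢ·1 = 12.
Moment sums: Σwᵢ·x·z = -1364, Σwᵢ·z = -218.
Δ = 404·12 − 64² = 752.
α = ((-1364)·12 − 64·(-218))/752 = -151/47; β = (404·(-218) − 64·(-1364))/752 = -97/94.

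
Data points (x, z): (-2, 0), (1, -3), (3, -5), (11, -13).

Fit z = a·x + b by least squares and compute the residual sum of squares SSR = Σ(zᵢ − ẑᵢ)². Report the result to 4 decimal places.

Compute the Gram sums: Σx·x = 135, Σx = 13, Σ1 = 4.
Right-hand side: Σx·z = -161, Σz = -21.
So MᵀM·[a, b]ᵀ = Mᵀz: [[135, 13]; [13, 4]]·[a, b]ᵀ = [-161, -21]ᵀ.
Determinant 135·4 − 13² = 371.
a = ((-161)·4 − 13·(-21))/371 = -1; b = (135·(-21) − 13·(-161))/371 = -2.
Residuals: 0, 0, 0, 0; SSR = 0.

SSR = 0.0000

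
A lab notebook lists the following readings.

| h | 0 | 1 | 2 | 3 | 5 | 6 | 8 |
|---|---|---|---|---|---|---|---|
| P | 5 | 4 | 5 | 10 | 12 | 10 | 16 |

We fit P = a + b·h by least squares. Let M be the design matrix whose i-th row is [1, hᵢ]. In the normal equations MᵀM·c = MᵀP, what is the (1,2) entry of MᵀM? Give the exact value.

Row 1 ↔ basis 1, column 2 ↔ basis h, so (MᵀM)_{1,2} = Σᵢ h = (1)·(0) + (1)·(1) + (1)·(2) + (1)·(3) + (1)·(5) + (1)·(6) + (1)·(8) = 25.

25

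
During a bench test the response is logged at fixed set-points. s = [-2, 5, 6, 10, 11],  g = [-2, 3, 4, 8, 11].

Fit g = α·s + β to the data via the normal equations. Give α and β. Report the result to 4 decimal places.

α = 0.9434, β = -0.8604

Setting ∂/∂α … = 0 gives: 286·α + 30·β = 244;  30·α + 5·β = 24.
det = 286·5 − 30² = 530.
α = (244·5 − 30·24)/530 = 50/53; β = (286·24 − 30·244)/530 = -228/265.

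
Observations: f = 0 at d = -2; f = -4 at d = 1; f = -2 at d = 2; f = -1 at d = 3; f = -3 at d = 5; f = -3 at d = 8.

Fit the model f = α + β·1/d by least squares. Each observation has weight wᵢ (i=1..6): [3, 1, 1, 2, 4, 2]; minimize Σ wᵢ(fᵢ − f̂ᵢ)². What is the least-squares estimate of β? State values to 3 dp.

Normal-equation sums: Σwᵢ·1 = 13, Σwᵢ·1/d = 103/60, Σwᵢ·1/d·1/d = 17377/7200.
And Σwᵢ·f = -26, Σwᵢ·1/d·f = -529/60.
So AᵀWA·[α, β]ᵀ = AᵀWf: [[13, 103/60]; [103/60, 17377/7200]]·[α, β]ᵀ = [-26, -529/60]ᵀ.
Determinant 13·(17377/7200) − (103/60)² = 204683/7200.
α = ((-26)·(17377/7200) − (103/60)·(-529/60))/(204683/7200) = -342828/204683; β = (13·(-529/60) − (103/60)·(-26))/(204683/7200) = -503880/204683.

β = -2.462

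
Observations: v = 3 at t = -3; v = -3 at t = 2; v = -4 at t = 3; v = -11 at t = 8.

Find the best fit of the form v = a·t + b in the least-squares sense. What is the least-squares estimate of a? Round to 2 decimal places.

a = -1.27

MᵀM·[a, b]ᵀ = Mᵀv reads: 86·a + 10·b = -115;  10·a + 4·b = -15.
det = 86·4 − 10² = 244.
a = ((-115)·4 − 10·(-15))/244 = -155/122; b = (86·(-15) − 10·(-115))/244 = -35/61.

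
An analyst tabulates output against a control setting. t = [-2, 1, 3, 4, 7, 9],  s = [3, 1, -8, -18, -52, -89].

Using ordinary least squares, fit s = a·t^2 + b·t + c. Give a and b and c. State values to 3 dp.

The normal system XᵀX·[a, b, c]ᵀ = Xᵀs is [[9316, 1156, 160]; [1156, 160, 22]; [160, 22, 6]]·[a, b, c]ᵀ = [-10104, -1266, -163]ᵀ.
Solving the 3×3 system (Gaussian elimination) gives a = -389/390, b = -3457/2730, c = 1854/455.

a = -0.997, b = -1.266, c = 4.075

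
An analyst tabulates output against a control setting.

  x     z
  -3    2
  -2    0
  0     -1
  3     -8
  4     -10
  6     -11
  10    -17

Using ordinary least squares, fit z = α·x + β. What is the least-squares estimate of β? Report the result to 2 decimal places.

Entries of AᵀA: Σx·x = 174, Σx = 18, Σ1 = 7.
Right-hand side: Σx·z = -306, Σz = -45.
AᵀA·[α, β]ᵀ = Aᵀz becomes [[174, 18]; [18, 7]]·[α, β]ᵀ = [-306, -45]ᵀ.
Eliminating β: 7·(row 1) − 18·(row 2) gives 894·α = 7·(-306) − 18·(-45) = -1332, so α = -222/149.
Then β = ((-45) − 18·(-222/149))/7 = -387/149.

β = -2.60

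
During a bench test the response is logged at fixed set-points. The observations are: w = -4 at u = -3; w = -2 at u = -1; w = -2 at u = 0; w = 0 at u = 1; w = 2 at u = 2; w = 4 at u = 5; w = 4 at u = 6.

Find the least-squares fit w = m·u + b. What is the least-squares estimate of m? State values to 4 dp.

Setting ∂/∂m … = 0 gives: 76·m + 10·b = 62;  10·m + 7·b = 2.
(Σu·u = 76, Σu = 10, Σ1 = 7, Σu·w = 62, Σw = 2.)
Eliminating b: 7·(row 1) − 10·(row 2) gives 432·m = 7·62 − 10·2 = 414, so m = 23/24.
Then b = (2 − 10·(23/24))/7 = -13/12.

m = 0.9583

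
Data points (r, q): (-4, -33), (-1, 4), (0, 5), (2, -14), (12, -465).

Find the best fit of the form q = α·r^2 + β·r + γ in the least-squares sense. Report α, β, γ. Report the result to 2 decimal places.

α = -3.02, β = -2.82, γ = 4.27

Entries of AᵀA: Σr^2·r^2 = 21009, Σr^2·r = 1671, Σr^2 = 165, Σr·r = 165, Σr = 9, Σ1 = 5.
And Σr^2·q = -67540, Σr·q = -5480, Σq = -503.
Inverting the 3×3 Gram matrix, [α, β, γ]ᵀ = [-119863/39634, -335039/118902, 84661/19817]ᵀ.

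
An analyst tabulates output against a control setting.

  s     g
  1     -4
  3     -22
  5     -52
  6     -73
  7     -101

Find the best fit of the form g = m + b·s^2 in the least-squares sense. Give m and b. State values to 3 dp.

From the data, Σ1 = 5, Σs^2 = 120, Σs^2·s^2 = 4404.
And Σg = -252, Σs^2·g = -9079.
So MᵀM·[m, b]ᵀ = Mᵀg: [[5, 120]; [120, 4404]]·[m, b]ᵀ = [-252, -9079]ᵀ.
det = 5·4404 − 120² = 7620.
m = ((-252)·4404 − 120·(-9079))/7620 = -1694/635; b = (5·(-9079) − 120·(-252))/7620 = -3031/1524.

m = -2.668, b = -1.989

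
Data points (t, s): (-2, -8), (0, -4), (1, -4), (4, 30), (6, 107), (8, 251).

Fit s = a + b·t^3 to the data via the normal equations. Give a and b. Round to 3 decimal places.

Normal-equation sums: Σ1 = 6, Σt^3 = 785, Σt^3·t^3 = 312961.
And Σs = 372, Σt^3·s = 153604.
AᵀA·[a, b]ᵀ = Aᵀs becomes [[6, 785]; [785, 312961]]·[a, b]ᵀ = [372, 153604]ᵀ.
det = 6·312961 − 785² = 1261541.
a = (372·312961 − 785·153604)/1261541 = -4157648/1261541; b = (6·153604 − 785·372)/1261541 = 629604/1261541.

a = -3.296, b = 0.499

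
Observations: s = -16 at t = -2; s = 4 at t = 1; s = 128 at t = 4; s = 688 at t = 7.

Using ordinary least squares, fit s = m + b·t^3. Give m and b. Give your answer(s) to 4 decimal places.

Normal-equation sums: Σ1 = 4, Σt^3 = 400, Σt^3·t^3 = 121810.
For Mᵀs: Σs = 804, Σt^3·s = 244308.
MᵀM·[m, b]ᵀ = Mᵀs becomes [[4, 400]; [400, 121810]]·[m, b]ᵀ = [804, 244308]ᵀ.
det = 4·121810 − 400² = 327240.
m = (804·121810 − 400·244308)/327240 = 589/909; b = (4·244308 − 400·804)/327240 = 9106/4545.

m = 0.6480, b = 2.0035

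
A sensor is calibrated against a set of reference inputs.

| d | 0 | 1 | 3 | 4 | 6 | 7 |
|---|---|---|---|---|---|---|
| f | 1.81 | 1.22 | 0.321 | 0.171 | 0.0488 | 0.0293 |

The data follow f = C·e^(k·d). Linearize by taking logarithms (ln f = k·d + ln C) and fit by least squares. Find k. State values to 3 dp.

Let Y = ln f. Fitting Y = k·d + ln C by least squares:
XᵀX = [[111.0000, 21.0000]; [21.0000, 6]], rhs = [-53.1058, -8.6604]ᵀ  (here Σd = 21.0000, Σ(d)² = 111.0000, Σln f = -8.6604, Σd·ln f = -53.1058).
Solving (det = 225.0000): k = -0.60785, ln C = 0.68407.

k = -0.608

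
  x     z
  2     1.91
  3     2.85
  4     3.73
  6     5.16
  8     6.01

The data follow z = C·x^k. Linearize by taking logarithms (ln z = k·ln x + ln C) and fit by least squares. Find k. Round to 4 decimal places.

Taking logs, ln z = k·ln x + ln C, so regress ln z on ln x.
Sums: Σln x = 7.0493, Σ(ln x)² = 11.1437, Σln z = 6.4452, Σln x·ln z = 10.0936.
Normal system: [[11.1437, 7.0493]; [7.0493, 5]]·[k, ln C]ᵀ = [10.0936, 6.4452]ᵀ.
Δ = 11.1437·5 − (7.0493)² = 6.0265; k = (10.0936·5 − 7.0493·6.4452)/6.0265 = 0.83531, ln C = (11.1437·6.4452 − 7.0493·10.0936)/6.0265 = 0.11138.

k = 0.8353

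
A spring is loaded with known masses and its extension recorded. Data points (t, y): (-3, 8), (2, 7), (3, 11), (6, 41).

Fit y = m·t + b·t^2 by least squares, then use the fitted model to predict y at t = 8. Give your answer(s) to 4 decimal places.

ŷ = 71.6860

Sums needed: Σt·t = 58, Σt·t^2 = 224, Σt^2·t^2 = 1474.
And Σt·y = 269, Σt^2·y = 1675.
MᵀM·[m, b]ᵀ = Mᵀy becomes [[58, 224]; [224, 1474]]·[m, b]ᵀ = [269, 1675]ᵀ.
det = 58·1474 − 224² = 35316.
m = (269·1474 − 224·1675)/35316 = 3551/5886; b = (58·1675 − 224·269)/35316 = 6149/5886.
At t = 8: ŷ = (3551/5886)·(8) + (6149/5886)·(64) = 70324/981.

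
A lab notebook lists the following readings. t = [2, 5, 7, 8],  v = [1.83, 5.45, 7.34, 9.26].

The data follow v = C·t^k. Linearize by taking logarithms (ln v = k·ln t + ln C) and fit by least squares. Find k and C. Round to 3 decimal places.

Taking logs, ln v = k·ln t + ln C, so regress ln v on ln t.
Σln t = 6.3279, Σ(ln t)² = 11.1814, Σln v = 6.5190, Σln t·ln v = 11.6549.
Equations: 11.1814·k + 6.3279·ln C = 11.6549;  6.3279·k + 4·ln C = 6.5190.
Solving (det = 4.6828): k = 1.14636, ln C = -0.18378, so C = exp(-0.18378) = 0.83212.

k = 1.146, C = 0.832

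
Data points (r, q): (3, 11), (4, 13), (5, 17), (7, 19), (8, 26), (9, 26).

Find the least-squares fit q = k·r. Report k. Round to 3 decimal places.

k = 3.053

Compute the Gram sums: Σr·r = 244.
And Σr·q = 745.
k = 745/244 = 3.05328.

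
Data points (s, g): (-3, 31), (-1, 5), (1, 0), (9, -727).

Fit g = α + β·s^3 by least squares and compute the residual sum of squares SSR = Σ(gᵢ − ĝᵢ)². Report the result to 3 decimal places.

Entries of MᵀM: Σ1 = 4, Σs^3 = 702, Σs^3·s^3 = 532172.
Right-hand side: Σg = -691, Σs^3·g = -530825.
So MᵀM·[α, β]ᵀ = Mᵀg: [[4, 702]; [702, 532172]]·[α, β]ᵀ = [-691, -530825]ᵀ.
Δ = 4·532172 − 702² = 1635884.
α = ((-691)·532172 − 702·(-530825))/1635884 = 2454149/817942; β = (4·(-530825) − 702·(-691))/1635884 = -819109/817942.
Residuals: 393055/408971, 408226/408971, -817520/408971, 16239/408971; SSR = 2420082/408971.

SSR = 5.917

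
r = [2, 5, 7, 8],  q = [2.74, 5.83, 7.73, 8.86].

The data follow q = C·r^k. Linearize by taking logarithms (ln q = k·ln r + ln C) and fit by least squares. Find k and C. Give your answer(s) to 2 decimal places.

k = 0.84, C = 1.53

Linearized form: ln q = k·ln r + ln C. From the 4 transformed points,
AᵀA = [[11.1814, 6.3279]; [6.3279, 4]], rhs = [12.0521, 6.9976]ᵀ  (here Σln r = 6.3279, Σ(ln r)² = 11.1814, Σln q = 6.9976, Σln r·ln q = 12.0521).
Slope k = (n·Σln r·ln q − Σln r·Σln q)/(n·Σ(ln r)² − (Σln r)²) = (4·12.0521 − 6.3279·6.9976)/4.6828 = 0.83881; ln C = (Σln q − k·Σln r)/n = 0.42243, so C = exp(0.42243) = 1.52566.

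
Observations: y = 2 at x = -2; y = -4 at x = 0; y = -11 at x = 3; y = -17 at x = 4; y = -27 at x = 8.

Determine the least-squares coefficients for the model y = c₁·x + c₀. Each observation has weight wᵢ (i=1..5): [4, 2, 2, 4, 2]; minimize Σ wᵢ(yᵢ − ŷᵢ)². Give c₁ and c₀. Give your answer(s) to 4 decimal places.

c₁ = -2.9523, c₀ = -3.9594

Entries of MᵀWM: Σwᵢ·x·x = 226, Σwᵢ·x = 30, Σwᵢ·1 = 14.
For MᵀWy: Σwᵢ·x·y = -786, Σwᵢ·y = -144.
So MᵀWM·[c₁, c₀]ᵀ = MᵀWy: [[226, 30]; [30, 14]]·[c₁, c₀]ᵀ = [-786, -144]ᵀ.
Eliminating c₀: 14·(row 1) − 30·(row 2) gives 2264·c₁ = 14·(-786) − 30·(-144) = -6684, so c₁ = -1671/566.
Then c₀ = ((-144) − 30·(-1671/566))/14 = -2241/566.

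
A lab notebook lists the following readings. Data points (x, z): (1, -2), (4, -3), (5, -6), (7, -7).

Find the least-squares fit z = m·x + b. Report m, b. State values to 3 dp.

AᵀA·[m, b]ᵀ = Aᵀz reads: 91·m + 17·b = -93;  17·m + 4·b = -18.
(Σx·x = 91, Σx = 17, Σ1 = 4, Σx·z = -93, Σz = -18.)
Determinant 91·4 − 17² = 75.
m = ((-93)·4 − 17·(-18))/75 = -22/25; b = (91·(-18) − 17·(-93))/75 = -19/25.

m = -0.880, b = -0.760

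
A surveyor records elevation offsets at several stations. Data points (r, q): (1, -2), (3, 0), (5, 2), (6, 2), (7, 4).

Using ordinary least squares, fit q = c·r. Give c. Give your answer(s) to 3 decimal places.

c = 0.400

From the data, Σr·r = 120.
Right-hand side: Σr·q = 48.
Normal equations: [[120]]·[c]ᵀ = [48]ᵀ.
c = 48/120 = 0.4.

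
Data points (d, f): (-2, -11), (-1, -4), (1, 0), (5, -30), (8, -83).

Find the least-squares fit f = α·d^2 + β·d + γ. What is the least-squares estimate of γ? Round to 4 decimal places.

γ = -0.8033

With design matrix A, AᵀA = [[4739, 629, 95]; [629, 95, 11]; [95, 11, 5]] and Aᵀf = [-6110, -788, -128]ᵀ.
Solving the 3×3 system (Gaussian elimination) gives α = -6627/4351, β = 8192/4351, γ = -3495/4351.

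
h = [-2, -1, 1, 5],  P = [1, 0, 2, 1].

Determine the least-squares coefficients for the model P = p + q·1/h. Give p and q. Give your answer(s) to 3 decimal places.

Normal-equation sums: Σ1 = 4, Σ1/h = -3/10, Σ1/h·1/h = 229/100.
Moment sums: ΣP = 4, Σ1/h·P = 17/10.
XᵀX·[p, q]ᵀ = XᵀP becomes [[4, -3/10]; [-3/10, 229/100]]·[p, q]ᵀ = [4, 17/10]ᵀ.
Determinant 4·(229/100) − (-3/10)² = 907/100.
p = (4·(229/100) − (-3/10)·(17/10))/(907/100) = 967/907; q = (4·(17/10) − (-3/10)·4)/(907/100) = 800/907.

p = 1.066, q = 0.882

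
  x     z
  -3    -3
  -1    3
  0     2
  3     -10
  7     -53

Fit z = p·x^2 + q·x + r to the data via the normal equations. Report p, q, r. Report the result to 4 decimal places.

The normal system MᵀM·[p, q, r]ᵀ = Mᵀz is [[2564, 342, 68]; [342, 68, 6]; [68, 6, 5]]·[p, q, r]ᵀ = [-2711, -395, -61]ᵀ.
Solving the 3×3 system (Gaussian elimination) gives p = -76481/79638, q = -31315/26546, r = 90646/39819.

p = -0.9604, q = -1.1797, r = 2.2765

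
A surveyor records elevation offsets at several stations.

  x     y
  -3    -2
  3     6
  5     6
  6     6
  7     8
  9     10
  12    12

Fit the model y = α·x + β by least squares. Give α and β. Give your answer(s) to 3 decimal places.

α = 0.912, β = 1.493

Setting ∂/∂α … = 0 gives: 353·α + 39·β = 380;  39·α + 7·β = 46.
Eliminating β: 7·(row 1) − 39·(row 2) gives 950·α = 7·380 − 39·46 = 866, so α = 433/475.
Then β = (46 − 39·(433/475))/7 = 709/475.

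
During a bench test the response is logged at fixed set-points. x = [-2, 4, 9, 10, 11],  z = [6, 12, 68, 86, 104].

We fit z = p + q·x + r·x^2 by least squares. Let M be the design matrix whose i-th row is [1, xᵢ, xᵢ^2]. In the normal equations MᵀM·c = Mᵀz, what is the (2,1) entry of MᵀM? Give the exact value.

Row 2 ↔ basis x, column 1 ↔ basis 1, so (MᵀM)_{2,1} = Σᵢ x = (-2)·(1) + (4)·(1) + (9)·(1) + (10)·(1) + (11)·(1) = 32.

32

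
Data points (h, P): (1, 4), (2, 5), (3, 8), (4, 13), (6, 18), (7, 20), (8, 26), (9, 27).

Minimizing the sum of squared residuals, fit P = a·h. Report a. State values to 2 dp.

Setting ∂/∂a … = 0 gives: 260·a = 789.
(Σh·h = 260, Σh·P = 789.)
Hence a = 789 / 260 ≈ 3.03462.

a = 3.03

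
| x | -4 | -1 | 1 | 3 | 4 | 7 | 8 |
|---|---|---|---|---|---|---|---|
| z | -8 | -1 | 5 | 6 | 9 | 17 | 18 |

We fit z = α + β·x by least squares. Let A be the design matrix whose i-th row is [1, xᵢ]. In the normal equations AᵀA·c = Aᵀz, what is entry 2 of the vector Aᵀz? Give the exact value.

Entry 2 ↔ basis x, so (Aᵀz)_{2} = Σᵢ (x)·zᵢ = (-4)·(-8) + (-1)·(-1) + (1)·(5) + (3)·(6) + (4)·(9) + (7)·(17) + (8)·(18) = 355.

355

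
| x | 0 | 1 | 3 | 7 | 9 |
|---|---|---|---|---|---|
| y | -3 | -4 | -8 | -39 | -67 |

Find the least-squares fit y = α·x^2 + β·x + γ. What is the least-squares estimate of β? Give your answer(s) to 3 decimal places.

β = 1.386

Setting ∂/∂α … = 0 gives: 9044·α + 1100·β + 140·γ = -7414;  1100·α + 140·β + 20·γ = -904;  140·α + 20·β + 5·γ = -121.
(Σx^2·x^2 = 9044, Σx^2·x = 1100, Σx^2 = 140, Σx·x = 140, Σx = 20, Σ1 = 5, Σx^2·y = -7414, Σx·y = -904, Σy = -121.)
Row-reducing yields α = -41/44, β = 61/44, γ = -201/55.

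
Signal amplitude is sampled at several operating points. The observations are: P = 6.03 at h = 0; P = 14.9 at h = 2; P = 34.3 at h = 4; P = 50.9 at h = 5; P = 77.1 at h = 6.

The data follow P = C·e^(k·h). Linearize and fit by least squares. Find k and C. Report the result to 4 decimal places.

Linearized form: ln P = k·h + ln C. From the 5 transformed points,
Σh = 17.0000, Σ(h)² = 81.0000, Σln P = 16.3082, Σh·ln P = 65.2632.
Equations: 81.0000·k + 17.0000·ln C = 65.2632;  17.0000·k + 5·ln C = 16.3082.
Slope k = (n·Σh·ln P − Σh·Σln P)/(n·Σ(h)² − (Σh)²) = (5·65.2632 − 17.0000·16.3082)/116.0000 = 0.42307; ln C = (Σln P − k·Σh)/n = 1.82320, so C = exp(1.82320) = 6.19162.

k = 0.4231, C = 6.1916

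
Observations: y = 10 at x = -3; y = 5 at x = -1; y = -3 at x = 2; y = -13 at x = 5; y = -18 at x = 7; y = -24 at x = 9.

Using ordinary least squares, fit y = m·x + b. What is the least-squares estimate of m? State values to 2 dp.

From the data, Σx·x = 169, Σx = 19, Σ1 = 6.
For Mᵀy: Σx·y = -448, Σy = -43.
So MᵀM·[m, b]ᵀ = Mᵀy: [[169, 19]; [19, 6]]·[m, b]ᵀ = [-448, -43]ᵀ.
Eliminating b: 6·(row 1) − 19·(row 2) gives 653·m = 6·(-448) − 19·(-43) = -1871, so m = -1871/653.
Then b = ((-43) − 19·(-1871/653))/6 = 1245/653.

m = -2.87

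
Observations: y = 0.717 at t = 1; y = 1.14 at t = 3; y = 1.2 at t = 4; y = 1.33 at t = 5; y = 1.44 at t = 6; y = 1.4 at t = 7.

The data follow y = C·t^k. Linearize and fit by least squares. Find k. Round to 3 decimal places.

Linearized form: ln y = k·ln t + ln C. From the 6 transformed points,
Σln t = 7.8320, Σ(ln t)² = 12.7160, Σln y = 0.9670, Σln t·ln y = 2.1638.
Equations: 12.7160·k + 7.8320·ln C = 2.1638;  7.8320·k + 6·ln C = 0.9670.
Solving (det = 14.9557): k = 0.36169, ln C = -0.31097.

k = 0.362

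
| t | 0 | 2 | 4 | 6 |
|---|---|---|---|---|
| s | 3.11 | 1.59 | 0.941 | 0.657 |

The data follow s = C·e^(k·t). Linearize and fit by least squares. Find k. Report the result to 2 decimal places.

k = -0.26

Let Y = ln s. Fitting Y = k·t + ln C by least squares:
AᵀA = [[56.0000, 12.0000]; [12.0000, 4]], rhs = [-1.8362, 1.1175]ᵀ  (here Σt = 12.0000, Σ(t)² = 56.0000, Σln s = 1.1175, Σt·ln s = -1.8362).
Slope k = (n·Σt·ln s − Σt·Σln s)/(n·Σ(t)² − (Σt)²) = (4·-1.8362 − 12.0000·1.1175)/80.0000 = -0.25943; ln C = (Σln s − k·Σt)/n = 1.05766.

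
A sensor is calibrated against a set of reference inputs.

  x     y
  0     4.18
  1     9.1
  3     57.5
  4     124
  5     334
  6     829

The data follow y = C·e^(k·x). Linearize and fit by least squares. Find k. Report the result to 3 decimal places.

Let Y = ln y. Fitting Y = k·x + ln C by least squares:
AᵀA = [[87.0000, 19.0000]; [19.0000, 6]], rhs = [103.0218, 25.0420]ᵀ  (here Σx = 19.0000, Σ(x)² = 87.0000, Σln y = 25.0420, Σx·ln y = 103.0218).
Solving (det = 161.0000): k = 0.88405, ln C = 1.37417.

k = 0.884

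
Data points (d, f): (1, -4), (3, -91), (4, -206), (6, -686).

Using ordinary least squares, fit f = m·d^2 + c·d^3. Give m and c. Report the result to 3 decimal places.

m = -0.798, c = -3.042

Forming AᵀA = [[1634, 9044]; [9044, 51482]] and Aᵀf = [-28815, -163821]ᵀ gives AᵀA·[m, c]ᵀ = Aᵀf.
Δ = 1634·51482 − 9044² = 2327652.
m = ((-28815)·51482 − 9044·(-163821))/2327652 = -309451/387942; c = (1634·(-163821) − 9044·(-28815))/2327652 = -62111/20418.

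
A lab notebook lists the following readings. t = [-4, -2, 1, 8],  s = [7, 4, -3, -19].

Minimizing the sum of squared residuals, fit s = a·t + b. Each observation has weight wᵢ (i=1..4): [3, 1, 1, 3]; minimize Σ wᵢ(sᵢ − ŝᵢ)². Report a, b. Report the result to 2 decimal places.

Compute the Gram sums: Σwᵢ·t·t = 245, Σwᵢ·t = 11, Σwᵢ·1 = 8.
Moment sums: Σwᵢ·t·s = -551, Σwᵢ·s = -35.
AᵀWA·[a, b]ᵀ = AᵀWs becomes [[245, 11]; [11, 8]]·[a, b]ᵀ = [-551, -35]ᵀ.
Eliminating b: 8·(row 1) − 11·(row 2) gives 1839·a = 8·(-551) − 11·(-35) = -4023, so a = -1341/613.
Then b = ((-35) − 11·(-1341/613))/8 = -838/613.

a = -2.19, b = -1.37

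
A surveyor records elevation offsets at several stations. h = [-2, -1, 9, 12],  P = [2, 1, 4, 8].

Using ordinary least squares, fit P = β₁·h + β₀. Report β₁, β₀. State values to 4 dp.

Sums needed: Σh·h = 230, Σh = 18, Σ1 = 4.
And Σh·P = 127, ΣP = 15.
Normal equations: [[230, 18]; [18, 4]]·[β₁, β₀]ᵀ = [127, 15]ᵀ.
Determinant 230·4 − 18² = 596.
β₁ = (127·4 − 18·15)/596 = 119/298; β₀ = (230·15 − 18·127)/596 = 291/149.

β₁ = 0.3993, β₀ = 1.9530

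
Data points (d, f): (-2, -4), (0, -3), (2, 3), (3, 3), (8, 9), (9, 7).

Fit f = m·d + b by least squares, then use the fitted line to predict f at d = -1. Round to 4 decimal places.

Normal-equation sums: Σd·d = 162, Σd = 20, Σ1 = 6.
Moment sums: Σd·f = 158, Σf = 15.
AᵀA·[m, b]ᵀ = Aᵀf becomes [[162, 20]; [20, 6]]·[m, b]ᵀ = [158, 15]ᵀ.
Δ = 162·6 − 20² = 572.
m = (158·6 − 20·15)/572 = 162/143; b = (162·15 − 20·158)/572 = -365/286.
At d = -1: f̂ = (162/143)·(-1) + (-365/286)·(1) = -53/22.

f̂ = -2.4091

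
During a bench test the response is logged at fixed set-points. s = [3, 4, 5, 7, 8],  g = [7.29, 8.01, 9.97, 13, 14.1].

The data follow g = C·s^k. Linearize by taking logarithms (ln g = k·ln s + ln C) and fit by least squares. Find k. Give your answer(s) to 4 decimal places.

With ln gᵢ as the transformed response and ln sᵢ as the regressor:
Sums: Σln s = 8.1197, Σ(ln s)² = 13.8297, Σln g = 11.5779, Σln s·ln g = 19.2616.
Normal system: [[13.8297, 8.1197]; [8.1197, 5]]·[k, ln C]ᵀ = [19.2616, 11.5779]ᵀ.
Δ = 13.8297·5 − (8.1197)² = 3.2190; k = (19.2616·5 − 8.1197·11.5779)/3.2190 = 0.71420, ln C = (13.8297·11.5779 − 8.1197·19.2616)/3.2190 = 1.15577.

k = 0.7142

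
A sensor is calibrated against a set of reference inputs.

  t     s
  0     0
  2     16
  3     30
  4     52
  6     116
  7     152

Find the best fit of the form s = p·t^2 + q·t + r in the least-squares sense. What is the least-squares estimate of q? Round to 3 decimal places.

Compute the Gram sums: Σt^2·t^2 = 4050, Σt^2·t = 658, Σt^2 = 114, Σt·t = 114, Σt = 22, Σ1 = 6.
Moment sums: Σt^2·s = 12790, Σt·s = 2090, Σs = 366.
Normal equations: [[4050, 658, 114]; [658, 114, 22]; [114, 22, 6]]·[p, q, r]ᵀ = [12790, 2090, 366]ᵀ.
Row-reducing yields p = 563/195, q = 537/325, r = 83/975.

q = 1.652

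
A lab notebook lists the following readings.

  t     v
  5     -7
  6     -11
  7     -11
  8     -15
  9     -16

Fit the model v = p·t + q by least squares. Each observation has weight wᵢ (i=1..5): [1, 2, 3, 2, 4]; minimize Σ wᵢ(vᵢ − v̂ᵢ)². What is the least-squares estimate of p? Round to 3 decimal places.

p = -2.095

From the data, Σwᵢ·t·t = 696, Σwᵢ·t = 90, Σwᵢ·1 = 12.
Moment sums: Σwᵢ·t·v = -1214, Σwᵢ·v = -156.
So AᵀWA·[p, q]ᵀ = AᵀWv: [[696, 90]; [90, 12]]·[p, q]ᵀ = [-1214, -156]ᵀ.
det = 696·12 − 90² = 252.
p = ((-1214)·12 − 90·(-156))/252 = -44/21; q = (696·(-156) − 90·(-1214))/252 = 19/7.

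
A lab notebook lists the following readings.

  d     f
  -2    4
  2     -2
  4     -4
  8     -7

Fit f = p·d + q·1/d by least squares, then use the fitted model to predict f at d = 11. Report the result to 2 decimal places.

With design matrix M, MᵀM = [[88, 4]; [4, 37/64]] and Mᵀf = [-84, -39/8]ᵀ.
det = 88·(37/64) − 4² = 279/8.
p = ((-84)·(37/64) − 4·(-39/8))/(279/8) = -5/6; q = (88·(-39/8) − 4·(-84))/(279/8) = -8/3.
At d = 11: f̂ = (-5/6)·(11) + (-8/3)·(1/11) = -207/22.

f̂ = -9.41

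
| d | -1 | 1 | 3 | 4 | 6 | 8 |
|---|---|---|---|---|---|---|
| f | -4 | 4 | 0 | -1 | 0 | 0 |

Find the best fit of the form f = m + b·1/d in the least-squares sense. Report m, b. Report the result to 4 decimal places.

The normal equations are: 6·m + (7/8)·b = -1;  (7/8)·m + (1277/576)·b = 31/4.
Eliminating b: (1277/576)·(row 1) − (7/8)·(row 2) gives (2407/192)·m = (1277/576)·(-1) − (7/8)·(31/4) = -5183/576, so m = -5183/7221.
Then b = ((31/4) − (7/8)·(-5183/7221))/(1277/576) = 9096/2407.

m = -0.7178, b = 3.7790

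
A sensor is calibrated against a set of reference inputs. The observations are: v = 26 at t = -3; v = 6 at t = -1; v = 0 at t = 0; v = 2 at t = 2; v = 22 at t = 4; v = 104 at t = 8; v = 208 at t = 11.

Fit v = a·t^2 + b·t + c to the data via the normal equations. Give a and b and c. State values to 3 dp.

a = 1.959, b = -2.694, c = 0.474

Forming XᵀX = [[19091, 1887, 215]; [1887, 215, 21]; [215, 21, 7]] and Xᵀv = [32424, 3128, 368]ᵀ gives XᵀX·[a, b, c]ᵀ = Xᵀv.
Inverting the 3×3 Gram matrix, [a, b, c]ᵀ = [1219060/622169, -1676332/622169, 294752/622169]ᵀ.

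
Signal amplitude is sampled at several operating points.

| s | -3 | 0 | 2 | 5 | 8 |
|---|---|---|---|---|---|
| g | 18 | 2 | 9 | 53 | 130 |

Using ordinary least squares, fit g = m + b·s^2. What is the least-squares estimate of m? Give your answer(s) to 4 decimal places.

The normal equations are: 5·m + 102·b = 212;  102·m + 4818·b = 9843.
(Σ1 = 5, Σs^2 = 102, Σs^2·s^2 = 4818, Σg = 212, Σs^2·g = 9843.)
Eliminating b: 4818·(row 1) − 102·(row 2) gives 13686·m = 4818·212 − 102·9843 = 17430, so m = 2905/2281.
Then b = (9843 − 102·(2905/2281))/4818 = 9197/4562.

m = 1.2736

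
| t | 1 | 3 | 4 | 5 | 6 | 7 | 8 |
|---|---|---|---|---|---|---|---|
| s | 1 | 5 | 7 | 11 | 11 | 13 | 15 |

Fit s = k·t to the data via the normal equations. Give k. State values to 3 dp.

k = 1.880

From the data, Σt·t = 200.
Right-hand side: Σt·s = 376.
k = 376/200 = 1.88.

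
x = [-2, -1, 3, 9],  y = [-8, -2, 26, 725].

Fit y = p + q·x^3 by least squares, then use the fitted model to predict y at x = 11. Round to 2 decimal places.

Forming MᵀM = [[4, 747]; [747, 532235]] and Mᵀy = [741, 529293]ᵀ gives MᵀM·[p, q]ᵀ = Mᵀy.
Δ = 4·532235 − 747² = 1570931.
p = (741·532235 − 747·529293)/1570931 = -995736/1570931; q = (4·529293 − 747·741)/1570931 = 1563645/1570931.
At x = 11: ŷ = (-995736/1570931)·(1) + (1563645/1570931)·(1331) = 2080215759/1570931.

ŷ = 1324.19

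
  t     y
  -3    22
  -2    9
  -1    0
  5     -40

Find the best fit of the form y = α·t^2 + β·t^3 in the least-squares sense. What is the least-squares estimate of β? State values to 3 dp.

β = -0.510

Setting ∂/∂α … = 0 gives: 723·α + 2849·β = -766;  2849·α + 16419·β = -5666.
Eliminating β: 16419·(row 1) − 2849·(row 2) gives 3754136·α = 16419·(-766) − 2849·(-5666) = 3565480, so α = 445685/469267.
Then β = ((-5666) − 2849·(445685/469267))/16419 = -239273/469267.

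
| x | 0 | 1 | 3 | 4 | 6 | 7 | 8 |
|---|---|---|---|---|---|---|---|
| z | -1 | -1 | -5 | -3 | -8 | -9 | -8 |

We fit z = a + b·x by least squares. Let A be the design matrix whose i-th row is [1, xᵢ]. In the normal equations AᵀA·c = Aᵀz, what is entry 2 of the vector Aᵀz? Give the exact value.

-203

Entry 2 ↔ basis x, so (Aᵀz)_{2} = Σᵢ (x)·zᵢ = (0)·(-1) + (1)·(-1) + (3)·(-5) + (4)·(-3) + (6)·(-8) + (7)·(-9) + (8)·(-8) = -203.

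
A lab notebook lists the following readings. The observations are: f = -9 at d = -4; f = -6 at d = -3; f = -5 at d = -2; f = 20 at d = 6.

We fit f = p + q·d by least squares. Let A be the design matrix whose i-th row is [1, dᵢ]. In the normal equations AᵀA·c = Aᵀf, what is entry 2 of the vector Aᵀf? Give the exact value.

Entry 2 ↔ basis d, so (Aᵀf)_{2} = Σᵢ (d)·fᵢ = (-4)·(-9) + (-3)·(-6) + (-2)·(-5) + (6)·(20) = 184.

184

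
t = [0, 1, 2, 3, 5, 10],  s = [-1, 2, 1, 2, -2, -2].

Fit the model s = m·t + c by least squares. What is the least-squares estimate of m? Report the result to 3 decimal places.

m = -0.305

From the data, Σt·t = 139, Σt = 21, Σ1 = 6.
For Mᵀs: Σt·s = -20, Σs = 0.
Δ = 139·6 − 21² = 393.
m = ((-20)·6 − 21·0)/393 = -40/131; c = (139·0 − 21·(-20))/393 = 140/131.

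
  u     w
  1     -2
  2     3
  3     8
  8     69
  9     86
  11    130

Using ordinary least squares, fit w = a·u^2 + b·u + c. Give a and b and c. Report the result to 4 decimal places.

a = 1.0368, b = 0.6763, c = -3.2171

The normal system MᵀM·[a, b, c]ᵀ = Mᵀw is [[25396, 2608, 280]; [2608, 280, 34]; [280, 34, 6]]·[a, b, c]ᵀ = [27194, 2784, 294]ᵀ.
Solving the 3×3 system (Gaussian elimination) gives a = 26159/25230, b = 8531/12615, c = -13528/4205.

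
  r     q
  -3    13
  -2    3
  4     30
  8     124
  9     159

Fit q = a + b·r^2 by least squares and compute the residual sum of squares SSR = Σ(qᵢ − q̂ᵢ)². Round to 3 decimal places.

Setting ∂/∂a … = 0 gives: 5·a + 174·b = 329;  174·a + 11010·b = 21424.
(Σ1 = 5, Σr^2 = 174, Σr^2·r^2 = 11010, Σq = 329, Σr^2·q = 21424.)
det = 5·11010 − 174² = 24774.
a = (329·11010 − 174·21424)/24774 = -17581/4129; b = (5·21424 − 174·329)/24774 = 24937/12387.
Residuals: -3553/4129, -9844/12387, 25361/12387, -7237/12387, 793/4129; SSR = 73604/12387.

SSR = 5.942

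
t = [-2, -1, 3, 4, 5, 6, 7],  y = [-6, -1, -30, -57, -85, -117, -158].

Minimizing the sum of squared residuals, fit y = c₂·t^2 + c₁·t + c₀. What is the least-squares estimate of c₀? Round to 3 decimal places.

Sums needed: Σt^2·t^2 = 4676, Σt^2·t = 766, Σt^2 = 140, Σt·t = 140, Σt = 22, Σ1 = 7.
Moment sums: Σt^2·y = -15286, Σt·y = -2538, Σy = -454.
AᵀA·[c₂, c₁, c₀]ᵀ = Aᵀy becomes [[4676, 766, 140]; [766, 140, 22]; [140, 22, 7]]·[c₂, c₁, c₀]ᵀ = [-15286, -2538, -454]ᵀ.
Inverting the 3×3 Gram matrix, [c₂, c₁, c₀]ᵀ = [-135637/46641, -15337/6663, 8384/15547]ᵀ.

c₀ = 0.539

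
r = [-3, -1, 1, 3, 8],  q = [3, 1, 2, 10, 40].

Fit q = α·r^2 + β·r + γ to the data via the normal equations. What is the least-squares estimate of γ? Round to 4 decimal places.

γ = 1.5918

Forming AᵀA = [[4260, 512, 84]; [512, 84, 8]; [84, 8, 5]] and Aᵀq = [2680, 342, 56]ᵀ gives AᵀA·[α, β, γ]ᵀ = Aᵀq.
Row-reducing yields α = 8914/18829, β = 38947/37658, γ = 29972/18829.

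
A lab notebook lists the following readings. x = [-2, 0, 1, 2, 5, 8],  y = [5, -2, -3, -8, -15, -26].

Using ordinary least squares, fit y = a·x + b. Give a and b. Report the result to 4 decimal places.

With design matrix A, AᵀA = [[98, 14]; [14, 6]] and Aᵀy = [-312, -49]ᵀ.
det = 98·6 − 14² = 392.
a = ((-312)·6 − 14·(-49))/392 = -593/196; b = (98·(-49) − 14·(-312))/392 = -31/28.

a = -3.0255, b = -1.1071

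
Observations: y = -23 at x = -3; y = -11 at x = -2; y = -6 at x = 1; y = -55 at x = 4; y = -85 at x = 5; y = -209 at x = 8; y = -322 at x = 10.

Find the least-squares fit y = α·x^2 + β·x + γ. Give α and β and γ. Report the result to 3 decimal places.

α = -3.059, β = -1.516, γ = -0.879

The normal equations are: 15075·α + 1667·β + 219·γ = -48838;  1667·α + 219·β + 23·γ = -5452;  219·α + 23·β + 7·γ = -711.
Inverting the 3×3 Gram matrix, [α, β, γ]ᵀ = [-1508967/493244, -747685/493244, -108427/123311]ᵀ.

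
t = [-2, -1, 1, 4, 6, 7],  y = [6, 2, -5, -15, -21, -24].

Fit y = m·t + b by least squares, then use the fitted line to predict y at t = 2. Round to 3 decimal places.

Sums needed: Σt·t = 107, Σt = 15, Σ1 = 6.
For Mᵀy: Σt·y = -373, Σy = -57.
Normal equations: [[107, 15]; [15, 6]]·[m, b]ᵀ = [-373, -57]ᵀ.
Eliminating b: 6·(row 1) − 15·(row 2) gives 417·m = 6·(-373) − 15·(-57) = -1383, so m = -461/139.
Then b = ((-57) − 15·(-461/139))/6 = -168/139.
At t = 2: ŷ = (-461/139)·(2) + (-168/139)·(1) = -1090/139.

ŷ = -7.842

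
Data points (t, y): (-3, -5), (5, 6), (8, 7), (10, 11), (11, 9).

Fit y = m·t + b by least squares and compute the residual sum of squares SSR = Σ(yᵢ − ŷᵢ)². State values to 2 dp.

Setting ∂/∂m … = 0 gives: 319·m + 31·b = 310;  31·m + 5·b = 28.
(Σt·t = 319, Σt = 31, Σ1 = 5, Σt·y = 310, Σy = 28.)
Δ = 319·5 − 31² = 634.
m = (310·5 − 31·28)/634 = 341/317; b = (319·28 − 31·310)/634 = -339/317.
Residuals: -223/317, 536/317, -170/317, 416/317, -559/317; SSR = 2686/317.

SSR = 8.47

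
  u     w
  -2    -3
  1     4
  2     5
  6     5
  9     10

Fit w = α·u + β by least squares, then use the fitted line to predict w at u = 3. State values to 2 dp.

ŵ = 4.01

Compute the Gram sums: Σu·u = 126, Σu = 16, Σ1 = 5.
And Σu·w = 140, Σw = 21.
AᵀA·[α, β]ᵀ = Aᵀw becomes [[126, 16]; [16, 5]]·[α, β]ᵀ = [140, 21]ᵀ.
det = 126·5 − 16² = 374.
α = (140·5 − 16·21)/374 = 182/187; β = (126·21 − 16·140)/374 = 203/187.
At u = 3: ŵ = (182/187)·(3) + (203/187)·(1) = 749/187.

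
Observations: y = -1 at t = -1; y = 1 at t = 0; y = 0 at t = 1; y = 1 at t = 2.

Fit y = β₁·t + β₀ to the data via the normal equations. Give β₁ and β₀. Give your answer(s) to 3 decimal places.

From the data, Σt·t = 6, Σt = 2, Σ1 = 4.
Moment sums: Σt·y = 3, Σy = 1.
So MᵀM·[β₁, β₀]ᵀ = Mᵀy: [[6, 2]; [2, 4]]·[β₁, β₀]ᵀ = [3, 1]ᵀ.
Eliminating β₀: 4·(row 1) − 2·(row 2) gives 20·β₁ = 4·3 − 2·1 = 10, so β₁ = 1/2.
Then β₀ = (1 − 2·(1/2))/4 = 0.

β₁ = 0.500, β₀ = 0.000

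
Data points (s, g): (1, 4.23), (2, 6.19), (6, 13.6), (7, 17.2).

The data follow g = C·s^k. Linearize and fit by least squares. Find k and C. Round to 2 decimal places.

k = 0.71, C = 4.04

With ln gᵢ as the transformed response and ln sᵢ as the regressor:
AᵀA = [[7.4774, 4.4308]; [4.4308, 4]], rhs = [11.4761, 8.7201]ᵀ  (here Σln s = 4.4308, Σ(ln s)² = 7.4774, Σln g = 8.7201, Σln s·ln g = 11.4761).
Solving (det = 10.2775): k = 0.70710, ln C = 1.39677, so C = exp(1.39677) = 4.04214.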